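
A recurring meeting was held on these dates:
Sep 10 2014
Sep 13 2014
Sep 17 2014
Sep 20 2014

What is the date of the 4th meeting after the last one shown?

Every event lands on a Wednesday or Saturday (gaps cycle 3, 4, 3).
So the schedule is: every Wednesday and Saturday.
The following Wednesday is Sep 24 2014.
The following Saturday is Sep 27 2014.
The following Wednesday is Oct 1 2014.
Next Saturday: Oct 4 2014.

Oct 4 2014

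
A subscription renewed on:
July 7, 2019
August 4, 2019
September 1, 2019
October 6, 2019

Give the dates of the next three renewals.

November 3, 2019; December 1, 2019; January 5, 2020

Gaps: 28, 28, 35 days — a mix of 28 and 35. Every date is a Sunday.
Each is the 1st Sunday of its month.
November 2019 — 1st Sunday is November 3, 2019.
1st Sunday of December 2019: December 1, 2019.
1st Sunday of January 2020: January 5, 2020.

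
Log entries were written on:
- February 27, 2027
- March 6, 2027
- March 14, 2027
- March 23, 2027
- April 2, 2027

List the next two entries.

April 13, 2027; April 25, 2027

Intervals are 7, 8, 9, 10 days — an arithmetic progression with common difference 1.
Next gap: 11 days. April 2, 2027 + 11 days = April 13, 2027.
Next gap: 12 days. April 13, 2027 + 12 days = April 25, 2027.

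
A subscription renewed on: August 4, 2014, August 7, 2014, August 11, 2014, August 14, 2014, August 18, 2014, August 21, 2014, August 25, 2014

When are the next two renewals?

Gaps: 3, 4, 3, 4, 3, 4 days — not constant, but cyclic with period 2.
The events fall on every Monday and Thursday.
The following Thursday is August 28, 2014.
Next Monday: September 1, 2014.

August 28, 2014; September 1, 2014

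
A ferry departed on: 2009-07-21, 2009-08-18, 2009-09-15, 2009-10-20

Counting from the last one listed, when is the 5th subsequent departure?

2010-03-16

Gaps: 28, 28, 35 days — a mix of 28 and 35. Every date is a Tuesday.
Each is the 3rd Tuesday of its month.
3rd Tuesday of November 2009: 2009-11-17.
3rd Tuesday of December 2009: 2009-12-15.
January 2010 — 3rd Tuesday is 2010-01-19.
3rd Tuesday of February 2010: 2010-02-16.
March 2010 — 3rd Tuesday is 2010-03-16.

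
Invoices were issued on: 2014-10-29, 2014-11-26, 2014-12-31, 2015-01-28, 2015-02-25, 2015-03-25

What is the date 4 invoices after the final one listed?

Every date is a Wednesday; gaps 28, 35, 28, 28, 28 days.
Each is the last Wednesday of its month (at least one falls on the 29th or later, ruling out '4th Wednesday').
Last Wednesday of April 2015: 2015-04-29.
May 2015 ends with Wednesday 2015-05-27.
June 2015 ends with Wednesday 2015-06-24.
Last Wednesday of July 2015: 2015-07-29.

2015-07-29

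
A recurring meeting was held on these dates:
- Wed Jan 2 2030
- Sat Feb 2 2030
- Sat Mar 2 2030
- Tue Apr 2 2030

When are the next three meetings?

The day-of-month is always 2 (31, 28, 31 days between events).
So this recurs on the 2nd of each month.
Next: May 2030 → Thu May 2 2030.
Next: June 2030 → Sun Jun 2 2030.
July 2030: Tue Jul 2 2030.

Thu May 2 2030, Sun Jun 2 2030, Tue Jul 2 2030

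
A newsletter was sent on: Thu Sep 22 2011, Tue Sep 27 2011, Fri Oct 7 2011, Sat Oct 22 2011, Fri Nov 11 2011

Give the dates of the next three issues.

Gaps: 5, 10, 15, 20 days — each gap is 5 larger than the previous one.
Next gap: 25 days. Fri Nov 11 2011 + 25 days = Tue Dec 6 2011.
Next gap: 30 days. Tue Dec 6 2011 + 30 days = Thu Jan 5 2012.
Next gap: 35 days. Thu Jan 5 2012 + 35 days = Thu Feb 9 2012.

Tue Dec 6 2011, Thu Jan 5 2012, Thu Feb 9 2012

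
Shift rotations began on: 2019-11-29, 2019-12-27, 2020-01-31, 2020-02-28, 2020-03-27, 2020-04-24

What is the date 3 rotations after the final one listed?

2020-07-31

These are Fridays with 28, 35, 28, 28, 28-day gaps.
Each is the final Friday of its month — 2019-11-29 is past the 28th, so '4th Friday' doesn't fit.
Last Friday of May 2020: 2020-05-29.
Last Friday of June 2020: 2020-06-26.
Last Friday of July 2020: 2020-07-31.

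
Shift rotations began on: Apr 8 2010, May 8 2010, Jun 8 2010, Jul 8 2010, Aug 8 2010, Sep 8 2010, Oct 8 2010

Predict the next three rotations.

Gaps: 30, 31, 30, 31, 31, 30 days — not constant. Every event is on the 8th of the month.
Pattern: the 8th of each month.
November 2010: Nov 8 2010.
December 2010: Dec 8 2010.
January 2011: Jan 8 2011.

Nov 8 2010, Dec 8 2010, Jan 8 2011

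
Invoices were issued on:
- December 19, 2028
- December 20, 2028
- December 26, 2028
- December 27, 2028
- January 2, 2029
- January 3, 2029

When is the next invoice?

January 9, 2029

Gaps: 1, 6, 1, 6, 1 days — not constant, but cyclic with period 2.
The events fall on every Tuesday and Wednesday.
The following Tuesday is January 9, 2029.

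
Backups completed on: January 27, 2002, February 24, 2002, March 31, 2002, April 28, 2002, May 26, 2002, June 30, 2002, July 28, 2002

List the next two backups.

August 25, 2002; September 29, 2002

These are Sundays with 28, 35, 28, 28, 35, 28-day gaps.
Each is the final Sunday of its month — March 31, 2002 is past the 28th, so '4th Sunday' doesn't fit.
Last Sunday of August 2002: August 25, 2002.
Last Sunday of September 2002: September 29, 2002.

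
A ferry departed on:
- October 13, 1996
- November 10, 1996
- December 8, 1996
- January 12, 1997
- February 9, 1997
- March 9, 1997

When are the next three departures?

April 13, 1997; May 11, 1997; June 8, 1997

These are Sundays at 28- or 35-day spacing (28, 28, 35, 28, 28).
The pattern: 2nd Sunday of the month.
2nd Sunday of April 1997: April 13, 1997.
May 1997 — 2nd Sunday is May 11, 1997.
2nd Sunday of June 1997: June 8, 1997.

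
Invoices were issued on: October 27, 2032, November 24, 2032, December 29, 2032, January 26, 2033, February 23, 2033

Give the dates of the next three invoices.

These are Wednesdays with 28, 35, 28, 28-day gaps.
Each is the final Wednesday of its month — December 29, 2032 is past the 28th, so '4th Wednesday' doesn't fit.
Last Wednesday of March 2033: March 30, 2033.
Last Wednesday of April 2033: April 27, 2033.
Last Wednesday of May 2033: May 25, 2033.

March 30, 2033; April 27, 2033; May 25, 2033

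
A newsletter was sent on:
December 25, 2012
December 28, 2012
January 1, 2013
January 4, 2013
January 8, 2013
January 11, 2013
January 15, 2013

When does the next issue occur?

January 18, 2013

Every event lands on a Tuesday or Friday (gaps cycle 3, 4, 3, 4, 3, 4).
So the schedule is: every Tuesday and Friday.
Next Friday: January 18, 2013.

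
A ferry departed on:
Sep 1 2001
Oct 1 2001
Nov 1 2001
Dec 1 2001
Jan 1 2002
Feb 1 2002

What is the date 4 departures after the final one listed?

Gaps: 30, 31, 30, 31, 31 days — not constant. Every event is on the 1st of the month.
Pattern: the 1st of each month.
March 2002: Mar 1 2002.
Next: April 2002 → Apr 1 2002.
May 2002: May 1 2002.
Next: June 2002 → Jun 1 2002.

Jun 1 2002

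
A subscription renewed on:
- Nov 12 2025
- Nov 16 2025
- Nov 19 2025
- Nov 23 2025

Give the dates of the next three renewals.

Gaps: 4, 3, 4 days — not constant, but cyclic with period 2.
The events fall on every Wednesday and Sunday.
Next Wednesday: Nov 26 2025.
The following Sunday is Nov 30 2025.
Next Wednesday: Dec 3 2025.

Nov 26 2025, Nov 30 2025, Dec 3 2025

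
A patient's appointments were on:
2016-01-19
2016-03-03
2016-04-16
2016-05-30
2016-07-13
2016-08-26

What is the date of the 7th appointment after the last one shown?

2017-06-30

The spacing is 44, 44, 44, 44, 44 days — always 44 days.
2016-08-26 + 44 days = 2016-10-09.
2016-10-09 + 44 days = 2016-11-22.
2016-11-22 + 44 days = 2017-01-05.
2017-01-05 + 44 days = 2017-02-18.
2017-02-18 + 44 days = 2017-04-03.
2017-04-03 + 44 days = 2017-05-17.
2017-05-17 + 44 days = 2017-06-30.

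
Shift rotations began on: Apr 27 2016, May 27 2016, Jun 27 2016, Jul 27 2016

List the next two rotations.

Aug 27 2016, Sep 27 2016

Each date is the 27th; the gaps (30, 31, 30) track the month lengths.
The rule is the 27th of each month.
Next: August 2016 → Aug 27 2016.
September 2016: Sep 27 2016.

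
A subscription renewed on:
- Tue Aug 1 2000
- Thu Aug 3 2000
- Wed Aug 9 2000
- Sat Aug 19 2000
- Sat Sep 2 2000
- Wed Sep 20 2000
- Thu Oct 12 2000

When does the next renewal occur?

The spacing grows by 4 each time: 2, 6, 10, 14, 18, 22 days.
Next gap: 26 days. Thu Oct 12 2000 + 26 days = Tue Nov 7 2000.

Tue Nov 7 2000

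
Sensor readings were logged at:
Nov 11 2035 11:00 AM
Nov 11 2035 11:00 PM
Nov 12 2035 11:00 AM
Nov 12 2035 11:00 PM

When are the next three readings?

Nov 13 2035 11:00 AM, Nov 13 2035 11:00 PM, Nov 14 2035 11:00 AM

The interval is a steady 12 hours (12, 12, 12).
Nov 12 2035 11:00 PM + 12 h = Nov 13 2035 11:00 AM.
Nov 13 2035 11:00 AM + 12 h = Nov 13 2035 11:00 PM.
Nov 13 2035 11:00 PM + 12 h = Nov 14 2035 11:00 AM.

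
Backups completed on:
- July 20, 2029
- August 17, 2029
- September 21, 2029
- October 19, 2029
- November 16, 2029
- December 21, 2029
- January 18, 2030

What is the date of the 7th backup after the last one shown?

August 16, 2030

All dates are Fridays, 28, 35, 28, 28, 35, 28 days apart.
Specifically, the 3rd Friday of each month.
February 2030 — 3rd Friday is February 15, 2030.
March 2030 — 3rd Friday is March 15, 2030.
April 2030 — 3rd Friday is April 19, 2030.
3rd Friday of May 2030: May 17, 2030.
June 2030 — 3rd Friday is June 21, 2030.
July 2030 — 3rd Friday is July 19, 2030.
3rd Friday of August 2030: August 16, 2030.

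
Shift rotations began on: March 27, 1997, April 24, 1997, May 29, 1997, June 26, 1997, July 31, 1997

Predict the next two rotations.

August 28, 1997; September 25, 1997

Every date is a Thursday; gaps 28, 35, 28, 35 days.
Each is the last Thursday of its month (at least one falls on the 29th or later, ruling out '4th Thursday').
August 1997 ends with Thursday August 28, 1997.
September 1997 ends with Thursday September 25, 1997.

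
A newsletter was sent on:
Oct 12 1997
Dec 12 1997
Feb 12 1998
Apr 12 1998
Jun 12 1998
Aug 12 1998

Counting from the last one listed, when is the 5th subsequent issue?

Jun 12 1999

Gaps: 61, 62, 59, 61, 61 days — not constant. Every event is on the 12th of the month.
Pattern: the 12th of every 2 months.
Next: October 1998 → Oct 12 1998.
Next: December 1998 → Dec 12 1998.
February 1999: Feb 12 1999.
April 1999: Apr 12 1999.
Next: June 1999 → Jun 12 1999.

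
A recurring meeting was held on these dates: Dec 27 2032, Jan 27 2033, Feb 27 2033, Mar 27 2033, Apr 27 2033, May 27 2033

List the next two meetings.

Jun 27 2033, Jul 27 2033

The day-of-month is always 27 (31, 31, 28, 31, 30 days between events).
So this recurs on the 27th of each month.
Next: June 2033 → Jun 27 2033.
July 2033: Jul 27 2033.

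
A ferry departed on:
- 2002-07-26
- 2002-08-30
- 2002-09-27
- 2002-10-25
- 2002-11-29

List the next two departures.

Every date is a Friday; gaps 35, 28, 28, 35 days.
Each is the last Friday of its month (at least one falls on the 29th or later, ruling out '4th Friday').
Last Friday of December 2002: 2002-12-27.
Last Friday of January 2003: 2003-01-31.

2002-12-27, 2003-01-31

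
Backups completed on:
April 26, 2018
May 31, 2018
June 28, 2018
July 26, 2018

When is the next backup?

Every date is a Thursday; gaps 35, 28, 28 days.
Each is the last Thursday of its month (at least one falls on the 29th or later, ruling out '4th Thursday').
August 2018 ends with Thursday August 30, 2018.

August 30, 2018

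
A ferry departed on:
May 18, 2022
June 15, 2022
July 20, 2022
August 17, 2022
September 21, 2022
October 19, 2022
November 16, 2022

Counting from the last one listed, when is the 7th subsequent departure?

June 21, 2023

All dates are Wednesdays, 28, 35, 28, 35, 28, 28 days apart.
Specifically, the 3rd Wednesday of each month.
December 2022 — 3rd Wednesday is December 21, 2022.
January 2023 — 3rd Wednesday is January 18, 2023.
3rd Wednesday of February 2023: February 15, 2023.
March 2023 — 3rd Wednesday is March 15, 2023.
April 2023 — 3rd Wednesday is April 19, 2023.
May 2023 — 3rd Wednesday is May 17, 2023.
3rd Wednesday of June 2023: June 21, 2023.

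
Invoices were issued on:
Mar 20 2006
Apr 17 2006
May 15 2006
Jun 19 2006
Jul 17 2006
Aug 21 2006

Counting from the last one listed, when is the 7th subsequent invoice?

Gaps: 28, 28, 35, 28, 35 days — a mix of 28 and 35. Every date is a Monday.
Each is the 3rd Monday of its month.
3rd Monday of September 2006: Sep 18 2006.
3rd Monday of October 2006: Oct 16 2006.
3rd Monday of November 2006: Nov 20 2006.
3rd Monday of December 2006: Dec 18 2006.
3rd Monday of January 2007: Jan 15 2007.
3rd Monday of February 2007: Feb 19 2007.
March 2007 — 3rd Monday is Mar 19 2007.

Mar 19 2007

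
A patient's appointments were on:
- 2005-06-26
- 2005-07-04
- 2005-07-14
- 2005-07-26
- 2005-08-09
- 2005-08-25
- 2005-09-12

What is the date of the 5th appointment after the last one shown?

Gaps: 8, 10, 12, 14, 16, 18 days — each gap is 2 larger than the previous one.
Next gap: 20 days. 2005-09-12 + 20 days = 2005-10-02.
Next gap: 22 days. 2005-10-02 + 22 days = 2005-10-24.
Next gap: 24 days. 2005-10-24 + 24 days = 2005-11-17.
Next gap: 26 days. 2005-11-17 + 26 days = 2005-12-13.
Next gap: 28 days. 2005-12-13 + 28 days = 2006-01-10.

2006-01-10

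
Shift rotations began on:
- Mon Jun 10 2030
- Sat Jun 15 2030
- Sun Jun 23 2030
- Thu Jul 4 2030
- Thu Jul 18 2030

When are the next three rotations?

Intervals are 5, 8, 11, 14 days — an arithmetic progression with common difference 3.
Next gap: 17 days. Thu Jul 18 2030 + 17 days = Sun Aug 4 2030.
Next gap: 20 days. Sun Aug 4 2030 + 20 days = Sat Aug 24 2030.
Next gap: 23 days. Sat Aug 24 2030 + 23 days = Mon Sep 16 2030.

Sun Aug 4 2030, Sat Aug 24 2030, Mon Sep 16 2030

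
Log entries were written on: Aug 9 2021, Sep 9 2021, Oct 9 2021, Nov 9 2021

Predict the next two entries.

The day-of-month is always 9 (31, 30, 31 days between events).
So this recurs on the 9th of each month.
December 2021: Dec 9 2021.
Next: January 2022 → Jan 9 2022.

Dec 9 2021, Jan 9 2022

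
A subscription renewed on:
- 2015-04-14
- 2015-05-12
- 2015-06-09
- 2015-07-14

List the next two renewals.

Gaps: 28, 28, 35 days — a mix of 28 and 35. Every date is a Tuesday.
Each is the 2nd Tuesday of its month.
2nd Tuesday of August 2015: 2015-08-11.
September 2015 — 2nd Tuesday is 2015-09-08.

2015-08-11, 2015-09-08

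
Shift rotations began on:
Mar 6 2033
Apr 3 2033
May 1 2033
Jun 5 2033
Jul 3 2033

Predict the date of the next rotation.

These are Sundays at 28- or 35-day spacing (28, 28, 35, 28).
The pattern: 1st Sunday of the month.
1st Sunday of August 2033: Aug 7 2033.

Aug 7 2033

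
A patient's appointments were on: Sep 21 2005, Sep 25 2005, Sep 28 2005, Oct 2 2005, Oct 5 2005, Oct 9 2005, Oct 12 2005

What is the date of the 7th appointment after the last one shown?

Gaps: 4, 3, 4, 3, 4, 3 days — not constant, but cyclic with period 2.
The events fall on every Wednesday and Sunday.
Next Sunday: Oct 16 2005.
Next Wednesday: Oct 19 2005.
The following Sunday is Oct 23 2005.
Next Wednesday: Oct 26 2005.
Next Sunday: Oct 30 2005.
The following Wednesday is Nov 2 2005.
The following Sunday is Nov 6 2005.

Nov 6 2005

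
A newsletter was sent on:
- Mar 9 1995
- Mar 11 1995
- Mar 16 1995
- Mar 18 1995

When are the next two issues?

Mar 23 1995, Mar 25 1995

Gaps: 2, 5, 2 days — not constant, but cyclic with period 2.
The events fall on every Thursday and Saturday.
The following Thursday is Mar 23 1995.
The following Saturday is Mar 25 1995.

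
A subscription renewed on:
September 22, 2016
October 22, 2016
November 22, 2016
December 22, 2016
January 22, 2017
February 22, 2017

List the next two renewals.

The day-of-month is always 22 (30, 31, 30, 31, 31 days between events).
So this recurs on the 22nd of each month.
Next: March 2017 → March 22, 2017.
April 2017: April 22, 2017.

March 22, 2017; April 22, 2017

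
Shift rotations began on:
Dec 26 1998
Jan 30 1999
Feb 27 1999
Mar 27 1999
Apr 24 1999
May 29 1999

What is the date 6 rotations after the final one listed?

All Saturdays; the gaps (35, 28, 28, 28, 35) vary with month length.
This is the last Saturday of each month.
Last Saturday of June 1999: Jun 26 1999.
Last Saturday of July 1999: Jul 31 1999.
August 1999 ends with Saturday Aug 28 1999.
September 1999 ends with Saturday Sep 25 1999.
Last Saturday of October 1999: Oct 30 1999.
November 1999 ends with Saturday Nov 27 1999.

Nov 27 1999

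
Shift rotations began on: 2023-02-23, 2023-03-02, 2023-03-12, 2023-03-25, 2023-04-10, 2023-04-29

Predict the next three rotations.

Intervals are 7, 10, 13, 16, 19 days — an arithmetic progression with common difference 3.
Next gap: 22 days. 2023-04-29 + 22 days = 2023-05-21.
Next gap: 25 days. 2023-05-21 + 25 days = 2023-06-15.
Next gap: 28 days. 2023-06-15 + 28 days = 2023-07-13.

2023-05-21, 2023-06-15, 2023-07-13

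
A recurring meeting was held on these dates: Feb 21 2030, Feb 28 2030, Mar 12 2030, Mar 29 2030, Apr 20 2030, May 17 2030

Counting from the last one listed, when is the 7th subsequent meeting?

Intervals are 7, 12, 17, 22, 27 days — an arithmetic progression with common difference 5.
Next gap: 32 days. May 17 2030 + 32 days = Jun 18 2030.
Next gap: 37 days. Jun 18 2030 + 37 days = Jul 25 2030.
Next gap: 42 days. Jul 25 2030 + 42 days = Sep 5 2030.
Next gap: 47 days. Sep 5 2030 + 47 days = Oct 22 2030.
Next gap: 52 days. Oct 22 2030 + 52 days = Dec 13 2030.
Next gap: 57 days. Dec 13 2030 + 57 days = Feb 8 2031.
Next gap: 62 days. Feb 8 2031 + 62 days = Apr 11 2031.

Apr 11 2031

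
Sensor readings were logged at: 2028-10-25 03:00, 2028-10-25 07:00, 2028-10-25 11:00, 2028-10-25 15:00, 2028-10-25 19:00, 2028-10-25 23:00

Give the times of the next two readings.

2028-10-26 03:00, 2028-10-26 07:00

Spacing: 4, 4, 4, 4, 4 h — constant 4 h.
2028-10-25 23:00 + 4 h = 2028-10-26 03:00.
2028-10-26 03:00 + 4 h = 2028-10-26 07:00.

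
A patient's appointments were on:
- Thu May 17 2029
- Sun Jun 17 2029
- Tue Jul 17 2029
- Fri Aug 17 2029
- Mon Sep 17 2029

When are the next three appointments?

Gaps: 31, 30, 31, 31 days — not constant. Every event is on the 17th of the month.
Pattern: the 17th of each month.
October 2029: Wed Oct 17 2029.
November 2029: Sat Nov 17 2029.
December 2029: Mon Dec 17 2029.

Wed Oct 17 2029, Sat Nov 17 2029, Mon Dec 17 2029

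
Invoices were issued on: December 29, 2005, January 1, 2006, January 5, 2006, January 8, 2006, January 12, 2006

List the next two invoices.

January 15, 2006; January 19, 2006

The gap pattern 3, 4, 3, 4 repeats every 2 events.
These are the Thursdays and Sundays of each week.
Next Sunday: January 15, 2006.
Next Thursday: January 19, 2006.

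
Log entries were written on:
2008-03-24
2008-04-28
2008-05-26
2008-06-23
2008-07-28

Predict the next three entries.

All dates are Mondays, 35, 28, 28, 35 days apart.
Specifically, the 4th Monday of each month.
4th Monday of August 2008: 2008-08-25.
September 2008 — 4th Monday is 2008-09-22.
4th Monday of October 2008: 2008-10-27.

2008-08-25, 2008-09-22, 2008-10-27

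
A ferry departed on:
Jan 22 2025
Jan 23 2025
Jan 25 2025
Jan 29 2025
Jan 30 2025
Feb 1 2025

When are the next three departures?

The gap pattern 1, 2, 4, 1, 2 repeats every 3 events.
These are the Wednesdays, Thursdays and Saturdays of each week.
The following Wednesday is Feb 5 2025.
Next Thursday: Feb 6 2025.
Next Saturday: Feb 8 2025.

Feb 5 2025, Feb 6 2025, Feb 8 2025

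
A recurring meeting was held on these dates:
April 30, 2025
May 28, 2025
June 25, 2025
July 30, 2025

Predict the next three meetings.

Every date is a Wednesday; gaps 28, 28, 35 days.
Each is the last Wednesday of its month (at least one falls on the 29th or later, ruling out '4th Wednesday').
Last Wednesday of August 2025: August 27, 2025.
September 2025 ends with Wednesday September 24, 2025.
Last Wednesday of October 2025: October 29, 2025.

August 27, 2025; September 24, 2025; October 29, 2025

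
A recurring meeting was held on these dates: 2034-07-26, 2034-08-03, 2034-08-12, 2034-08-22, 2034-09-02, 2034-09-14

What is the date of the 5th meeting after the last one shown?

2034-11-28

Gaps: 8, 9, 10, 11, 12 days — each gap is 1 larger than the previous one.
Next gap: 13 days. 2034-09-14 + 13 days = 2034-09-27.
Next gap: 14 days. 2034-09-27 + 14 days = 2034-10-11.
Next gap: 15 days. 2034-10-11 + 15 days = 2034-10-26.
Next gap: 16 days. 2034-10-26 + 16 days = 2034-11-11.
Next gap: 17 days. 2034-11-11 + 17 days = 2034-11-28.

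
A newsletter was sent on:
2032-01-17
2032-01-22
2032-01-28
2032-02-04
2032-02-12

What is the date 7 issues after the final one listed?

The spacing grows by 1 each time: 5, 6, 7, 8 days.
Next gap: 9 days. 2032-02-12 + 9 days = 2032-02-21.
Next gap: 10 days. 2032-02-21 + 10 days = 2032-03-02.
Next gap: 11 days. 2032-03-02 + 11 days = 2032-03-13.
Next gap: 12 days. 2032-03-13 + 12 days = 2032-03-25.
Next gap: 13 days. 2032-03-25 + 13 days = 2032-04-07.
Next gap: 14 days. 2032-04-07 + 14 days = 2032-04-21.
Next gap: 15 days. 2032-04-21 + 15 days = 2032-05-06.

2032-05-06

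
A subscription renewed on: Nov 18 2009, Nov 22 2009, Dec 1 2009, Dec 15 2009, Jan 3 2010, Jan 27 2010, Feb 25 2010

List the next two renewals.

Mar 31 2010, May 9 2010

Gaps: 4, 9, 14, 19, 24, 29 days — each gap is 5 larger than the previous one.
Next gap: 34 days. Feb 25 2010 + 34 days = Mar 31 2010.
Next gap: 39 days. Mar 31 2010 + 39 days = May 9 2010.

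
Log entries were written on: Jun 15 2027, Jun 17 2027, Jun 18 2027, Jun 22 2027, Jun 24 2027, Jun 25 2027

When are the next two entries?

Jun 29 2027, Jul 1 2027

Every event lands on a Tuesday or Thursday or Friday (gaps cycle 2, 1, 4, 2, 1).
So the schedule is: every Tuesday, Thursday and Friday.
The following Tuesday is Jun 29 2027.
The following Thursday is Jul 1 2027.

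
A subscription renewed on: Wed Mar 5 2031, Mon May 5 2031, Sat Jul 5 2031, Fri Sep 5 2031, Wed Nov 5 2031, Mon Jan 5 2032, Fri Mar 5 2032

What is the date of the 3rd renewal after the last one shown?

Gaps: 61, 61, 62, 61, 61, 60 days — not constant. Every event is on the 5th of the month.
Pattern: the 5th of every 2 months.
May 2032: Wed May 5 2032.
Next: July 2032 → Mon Jul 5 2032.
Next: September 2032 → Sun Sep 5 2032.

Sun Sep 5 2032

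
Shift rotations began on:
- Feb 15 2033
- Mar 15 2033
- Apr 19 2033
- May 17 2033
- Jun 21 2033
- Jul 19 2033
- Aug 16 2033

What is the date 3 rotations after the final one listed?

Nov 15 2033

These are Tuesdays at 28- or 35-day spacing (28, 35, 28, 35, 28, 28).
The pattern: 3rd Tuesday of the month.
3rd Tuesday of September 2033: Sep 20 2033.
3rd Tuesday of October 2033: Oct 18 2033.
3rd Tuesday of November 2033: Nov 15 2033.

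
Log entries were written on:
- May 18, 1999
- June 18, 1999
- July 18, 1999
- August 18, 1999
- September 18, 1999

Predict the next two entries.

Gaps: 31, 30, 31, 31 days — not constant. Every event is on the 18th of the month.
Pattern: the 18th of each month.
Next: October 1999 → October 18, 1999.
November 1999: November 18, 1999.

October 18, 1999; November 18, 1999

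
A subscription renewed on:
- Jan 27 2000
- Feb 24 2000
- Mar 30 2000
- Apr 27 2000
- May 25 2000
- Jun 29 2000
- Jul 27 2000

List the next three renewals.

Aug 31 2000, Sep 28 2000, Oct 26 2000

All Thursdays; the gaps (28, 35, 28, 28, 35, 28) vary with month length.
This is the last Thursday of each month.
Last Thursday of August 2000: Aug 31 2000.
Last Thursday of September 2000: Sep 28 2000.
October 2000 ends with Thursday Oct 26 2000.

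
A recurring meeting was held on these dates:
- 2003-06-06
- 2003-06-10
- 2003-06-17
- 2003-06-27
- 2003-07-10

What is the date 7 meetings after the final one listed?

The spacing grows by 3 each time: 4, 7, 10, 13 days.
Next gap: 16 days. 2003-07-10 + 16 days = 2003-07-26.
Next gap: 19 days. 2003-07-26 + 19 days = 2003-08-14.
Next gap: 22 days. 2003-08-14 + 22 days = 2003-09-05.
Next gap: 25 days. 2003-09-05 + 25 days = 2003-09-30.
Next gap: 28 days. 2003-09-30 + 28 days = 2003-10-28.
Next gap: 31 days. 2003-10-28 + 31 days = 2003-11-28.
Next gap: 34 days. 2003-11-28 + 34 days = 2004-01-01.

2004-01-01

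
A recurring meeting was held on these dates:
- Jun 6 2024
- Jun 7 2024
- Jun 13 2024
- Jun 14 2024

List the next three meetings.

Jun 20 2024, Jun 21 2024, Jun 27 2024

Gaps: 1, 6, 1 days — not constant, but cyclic with period 2.
The events fall on every Thursday and Friday.
The following Thursday is Jun 20 2024.
The following Friday is Jun 21 2024.
The following Thursday is Jun 27 2024.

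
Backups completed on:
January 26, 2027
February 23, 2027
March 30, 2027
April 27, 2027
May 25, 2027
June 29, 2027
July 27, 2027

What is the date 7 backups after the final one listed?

February 29, 2028

All Tuesdays; the gaps (28, 35, 28, 28, 35, 28) vary with month length.
This is the last Tuesday of each month.
Last Tuesday of August 2027: August 31, 2027.
Last Tuesday of September 2027: September 28, 2027.
October 2027 ends with Tuesday October 26, 2027.
Last Tuesday of November 2027: November 30, 2027.
December 2027 ends with Tuesday December 28, 2027.
January 2028 ends with Tuesday January 25, 2028.
Last Tuesday of February 2028: February 29, 2028.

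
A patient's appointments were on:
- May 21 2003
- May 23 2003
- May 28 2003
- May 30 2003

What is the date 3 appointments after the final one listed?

Jun 11 2003

The gap pattern 2, 5, 2 repeats every 2 events.
These are the Wednesdays and Fridays of each week.
Next Wednesday: Jun 4 2003.
Next Friday: Jun 6 2003.
Next Wednesday: Jun 11 2003.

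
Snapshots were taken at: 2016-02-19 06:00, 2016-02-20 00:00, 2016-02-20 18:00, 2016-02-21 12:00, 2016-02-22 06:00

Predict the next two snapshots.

2016-02-23 00:00, 2016-02-23 18:00

Gaps: 18, 18, 18, 18 hours — each event is 18 hours after the previous one.
2016-02-22 06:00 + 18 h = 2016-02-23 00:00.
2016-02-23 00:00 + 18 h = 2016-02-23 18:00.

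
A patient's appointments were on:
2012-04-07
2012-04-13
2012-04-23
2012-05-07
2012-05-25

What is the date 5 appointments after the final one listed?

Gaps: 6, 10, 14, 18 days — each gap is 4 larger than the previous one.
Next gap: 22 days. 2012-05-25 + 22 days = 2012-06-16.
Next gap: 26 days. 2012-06-16 + 26 days = 2012-07-12.
Next gap: 30 days. 2012-07-12 + 30 days = 2012-08-11.
Next gap: 34 days. 2012-08-11 + 34 days = 2012-09-14.
Next gap: 38 days. 2012-09-14 + 38 days = 2012-10-22.

2012-10-22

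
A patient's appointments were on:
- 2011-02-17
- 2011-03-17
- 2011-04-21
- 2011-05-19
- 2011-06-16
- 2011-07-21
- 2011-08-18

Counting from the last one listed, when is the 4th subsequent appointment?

2011-12-15

These are Thursdays at 28- or 35-day spacing (28, 35, 28, 28, 35, 28).
The pattern: 3rd Thursday of the month.
3rd Thursday of September 2011: 2011-09-15.
3rd Thursday of October 2011: 2011-10-20.
3rd Thursday of November 2011: 2011-11-17.
December 2011 — 3rd Thursday is 2011-12-15.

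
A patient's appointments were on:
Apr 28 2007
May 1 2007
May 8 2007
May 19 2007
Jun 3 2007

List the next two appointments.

Jun 22 2007, Jul 15 2007

Intervals are 3, 7, 11, 15 days — an arithmetic progression with common difference 4.
Next gap: 19 days. Jun 3 2007 + 19 days = Jun 22 2007.
Next gap: 23 days. Jun 22 2007 + 23 days = Jul 15 2007.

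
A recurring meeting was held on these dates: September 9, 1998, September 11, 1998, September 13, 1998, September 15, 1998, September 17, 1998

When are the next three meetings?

September 19, 1998; September 21, 1998; September 23, 1998

Every event comes 2 days after the last (2, 2, 2, 2).
September 17, 1998 + 2 days = September 19, 1998.
September 19, 1998 + 2 days = September 21, 1998.
September 21, 1998 + 2 days = September 23, 1998.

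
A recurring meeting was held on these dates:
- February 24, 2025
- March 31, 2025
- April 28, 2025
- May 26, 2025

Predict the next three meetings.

June 30, 2025; July 28, 2025; August 25, 2025

Every date is a Monday; gaps 35, 28, 28 days.
Each is the last Monday of its month (at least one falls on the 29th or later, ruling out '4th Monday').
June 2025 ends with Monday June 30, 2025.
July 2025 ends with Monday July 28, 2025.
Last Monday of August 2025: August 25, 2025.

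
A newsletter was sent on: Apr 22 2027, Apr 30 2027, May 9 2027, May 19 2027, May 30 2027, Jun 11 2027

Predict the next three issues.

Jun 24 2027, Jul 8 2027, Jul 23 2027

Gaps: 8, 9, 10, 11, 12 days — each gap is 1 larger than the previous one.
Next gap: 13 days. Jun 11 2027 + 13 days = Jun 24 2027.
Next gap: 14 days. Jun 24 2027 + 14 days = Jul 8 2027.
Next gap: 15 days. Jul 8 2027 + 15 days = Jul 23 2027.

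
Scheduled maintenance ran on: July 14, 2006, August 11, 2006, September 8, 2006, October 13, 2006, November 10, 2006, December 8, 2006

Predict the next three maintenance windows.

January 12, 2007; February 9, 2007; March 9, 2007

Gaps: 28, 28, 35, 28, 28 days — a mix of 28 and 35. Every date is a Friday.
Each is the 2nd Friday of its month.
January 2007 — 2nd Friday is January 12, 2007.
2nd Friday of February 2007: February 9, 2007.
March 2007 — 2nd Friday is March 9, 2007.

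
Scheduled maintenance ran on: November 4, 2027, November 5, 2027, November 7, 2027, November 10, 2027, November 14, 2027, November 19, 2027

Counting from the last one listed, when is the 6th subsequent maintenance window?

The spacing grows by 1 each time: 1, 2, 3, 4, 5 days.
Next gap: 6 days. November 19, 2027 + 6 days = November 25, 2027.
Next gap: 7 days. November 25, 2027 + 7 days = December 2, 2027.
Next gap: 8 days. December 2, 2027 + 8 days = December 10, 2027.
Next gap: 9 days. December 10, 2027 + 9 days = December 19, 2027.
Next gap: 10 days. December 19, 2027 + 10 days = December 29, 2027.
Next gap: 11 days. December 29, 2027 + 11 days = January 9, 2028.

January 9, 2028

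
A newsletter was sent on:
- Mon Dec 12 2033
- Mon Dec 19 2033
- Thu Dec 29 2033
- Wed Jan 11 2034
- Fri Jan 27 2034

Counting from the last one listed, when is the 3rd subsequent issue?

Mon Apr 3 2034

The spacing grows by 3 each time: 7, 10, 13, 16 days.
Next gap: 19 days. Fri Jan 27 2034 + 19 days = Wed Feb 15 2034.
Next gap: 22 days. Wed Feb 15 2034 + 22 days = Thu Mar 9 2034.
Next gap: 25 days. Thu Mar 9 2034 + 25 days = Mon Apr 3 2034.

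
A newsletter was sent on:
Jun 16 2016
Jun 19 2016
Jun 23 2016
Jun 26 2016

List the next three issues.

Gaps: 3, 4, 3 days — not constant, but cyclic with period 2.
The events fall on every Thursday and Sunday.
The following Thursday is Jun 30 2016.
The following Sunday is Jul 3 2016.
Next Thursday: Jul 7 2016.

Jun 30 2016, Jul 3 2016, Jul 7 2016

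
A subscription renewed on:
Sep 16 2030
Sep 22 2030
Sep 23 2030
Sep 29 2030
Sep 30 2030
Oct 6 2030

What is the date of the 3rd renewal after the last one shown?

Every event lands on a Monday or Sunday (gaps cycle 6, 1, 6, 1, 6).
So the schedule is: every Monday and Sunday.
Next Monday: Oct 7 2030.
The following Sunday is Oct 13 2030.
Next Monday: Oct 14 2030.

Oct 14 2030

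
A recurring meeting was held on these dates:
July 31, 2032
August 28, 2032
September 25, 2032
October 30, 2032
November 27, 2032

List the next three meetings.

December 25, 2032; January 29, 2033; February 26, 2033

These are Saturdays with 28, 28, 35, 28-day gaps.
Each is the final Saturday of its month — July 31, 2032 is past the 28th, so '4th Saturday' doesn't fit.
Last Saturday of December 2032: December 25, 2032.
Last Saturday of January 2033: January 29, 2033.
February 2033 ends with Saturday February 26, 2033.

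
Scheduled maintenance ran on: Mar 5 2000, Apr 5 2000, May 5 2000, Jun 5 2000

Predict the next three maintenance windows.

Gaps: 31, 30, 31 days — not constant. Every event is on the 5th of the month.
Pattern: the 5th of each month.
Next: July 2000 → Jul 5 2000.
Next: August 2000 → Aug 5 2000.
September 2000: Sep 5 2000.

Jul 5 2000, Aug 5 2000, Sep 5 2000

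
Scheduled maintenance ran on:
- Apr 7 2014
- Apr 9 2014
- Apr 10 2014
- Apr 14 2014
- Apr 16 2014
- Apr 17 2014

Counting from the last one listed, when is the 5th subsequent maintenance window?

The gap pattern 2, 1, 4, 2, 1 repeats every 3 events.
These are the Mondays, Wednesdays and Thursdays of each week.
Next Monday: Apr 21 2014.
Next Wednesday: Apr 23 2014.
Next Thursday: Apr 24 2014.
The following Monday is Apr 28 2014.
The following Wednesday is Apr 30 2014.

Apr 30 2014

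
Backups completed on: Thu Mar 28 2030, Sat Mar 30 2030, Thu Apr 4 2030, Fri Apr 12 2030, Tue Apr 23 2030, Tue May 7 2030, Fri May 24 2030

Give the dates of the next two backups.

Intervals are 2, 5, 8, 11, 14, 17 days — an arithmetic progression with common difference 3.
Next gap: 20 days. Fri May 24 2030 + 20 days = Thu Jun 13 2030.
Next gap: 23 days. Thu Jun 13 2030 + 23 days = Sat Jul 6 2030.

Thu Jun 13 2030, Sat Jul 6 2030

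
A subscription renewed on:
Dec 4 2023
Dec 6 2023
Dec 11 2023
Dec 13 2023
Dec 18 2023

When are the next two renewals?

Dec 20 2023, Dec 25 2023

Every event lands on a Monday or Wednesday (gaps cycle 2, 5, 2, 5).
So the schedule is: every Monday and Wednesday.
Next Wednesday: Dec 20 2023.
The following Monday is Dec 25 2023.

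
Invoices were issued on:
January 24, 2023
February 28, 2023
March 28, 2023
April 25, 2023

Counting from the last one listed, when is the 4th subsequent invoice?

August 22, 2023

These are Tuesdays at 28- or 35-day spacing (35, 28, 28).
The pattern: 4th Tuesday of the month.
4th Tuesday of May 2023: May 23, 2023.
4th Tuesday of June 2023: June 27, 2023.
July 2023 — 4th Tuesday is July 25, 2023.
4th Tuesday of August 2023: August 22, 2023.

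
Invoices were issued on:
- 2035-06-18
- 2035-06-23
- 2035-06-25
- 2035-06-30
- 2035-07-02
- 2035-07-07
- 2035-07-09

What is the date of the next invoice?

The gap pattern 5, 2, 5, 2, 5, 2 repeats every 2 events.
These are the Mondays and Saturdays of each week.
The following Saturday is 2035-07-14.

2035-07-14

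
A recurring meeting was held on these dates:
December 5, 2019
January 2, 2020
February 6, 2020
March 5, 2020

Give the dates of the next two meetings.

April 2, 2020; May 7, 2020

Gaps: 28, 35, 28 days — a mix of 28 and 35. Every date is a Thursday.
Each is the 1st Thursday of its month.
April 2020 — 1st Thursday is April 2, 2020.
1st Thursday of May 2020: May 7, 2020.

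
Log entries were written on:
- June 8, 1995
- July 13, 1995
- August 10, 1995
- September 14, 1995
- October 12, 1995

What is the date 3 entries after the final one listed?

January 11, 1996

Gaps: 35, 28, 35, 28 days — a mix of 28 and 35. Every date is a Thursday.
Each is the 2nd Thursday of its month.
2nd Thursday of November 1995: November 9, 1995.
December 1995 — 2nd Thursday is December 14, 1995.
January 1996 — 2nd Thursday is January 11, 1996.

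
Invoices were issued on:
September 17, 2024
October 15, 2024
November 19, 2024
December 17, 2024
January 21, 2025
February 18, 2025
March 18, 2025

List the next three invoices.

April 15, 2025; May 20, 2025; June 17, 2025

These are Tuesdays at 28- or 35-day spacing (28, 35, 28, 35, 28, 28).
The pattern: 3rd Tuesday of the month.
3rd Tuesday of April 2025: April 15, 2025.
3rd Tuesday of May 2025: May 20, 2025.
3rd Tuesday of June 2025: June 17, 2025.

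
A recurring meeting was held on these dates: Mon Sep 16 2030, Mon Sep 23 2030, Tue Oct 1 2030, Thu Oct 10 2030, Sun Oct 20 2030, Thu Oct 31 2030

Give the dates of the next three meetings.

Tue Nov 12 2030, Mon Nov 25 2030, Mon Dec 9 2030

Intervals are 7, 8, 9, 10, 11 days — an arithmetic progression with common difference 1.
Next gap: 12 days. Thu Oct 31 2030 + 12 days = Tue Nov 12 2030.
Next gap: 13 days. Tue Nov 12 2030 + 13 days = Mon Nov 25 2030.
Next gap: 14 days. Mon Nov 25 2030 + 14 days = Mon Dec 9 2030.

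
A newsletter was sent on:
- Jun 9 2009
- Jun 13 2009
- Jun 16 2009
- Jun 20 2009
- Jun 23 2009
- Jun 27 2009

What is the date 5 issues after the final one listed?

Jul 14 2009

The gap pattern 4, 3, 4, 3, 4 repeats every 2 events.
These are the Tuesdays and Saturdays of each week.
The following Tuesday is Jun 30 2009.
The following Saturday is Jul 4 2009.
Next Tuesday: Jul 7 2009.
Next Saturday: Jul 11 2009.
The following Tuesday is Jul 14 2009.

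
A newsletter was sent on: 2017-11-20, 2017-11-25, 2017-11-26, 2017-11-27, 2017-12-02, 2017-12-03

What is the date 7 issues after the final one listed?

The gap pattern 5, 1, 1, 5, 1 repeats every 3 events.
These are the Mondays, Saturdays and Sundays of each week.
Next Monday: 2017-12-04.
The following Saturday is 2017-12-09.
Next Sunday: 2017-12-10.
The following Monday is 2017-12-11.
The following Saturday is 2017-12-16.
The following Sunday is 2017-12-17.
The following Monday is 2017-12-18.

2017-12-18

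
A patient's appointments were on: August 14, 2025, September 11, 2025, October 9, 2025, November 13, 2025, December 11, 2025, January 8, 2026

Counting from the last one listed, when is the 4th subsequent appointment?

May 14, 2026

These are Thursdays at 28- or 35-day spacing (28, 28, 35, 28, 28).
The pattern: 2nd Thursday of the month.
February 2026 — 2nd Thursday is February 12, 2026.
2nd Thursday of March 2026: March 12, 2026.
2nd Thursday of April 2026: April 9, 2026.
2nd Thursday of May 2026: May 14, 2026.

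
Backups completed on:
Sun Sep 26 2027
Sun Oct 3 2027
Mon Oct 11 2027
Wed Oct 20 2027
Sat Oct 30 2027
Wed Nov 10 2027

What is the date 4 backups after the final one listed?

Mon Jan 3 2028

The spacing grows by 1 each time: 7, 8, 9, 10, 11 days.
Next gap: 12 days. Wed Nov 10 2027 + 12 days = Mon Nov 22 2027.
Next gap: 13 days. Mon Nov 22 2027 + 13 days = Sun Dec 5 2027.
Next gap: 14 days. Sun Dec 5 2027 + 14 days = Sun Dec 19 2027.
Next gap: 15 days. Sun Dec 19 2027 + 15 days = Mon Jan 3 2028.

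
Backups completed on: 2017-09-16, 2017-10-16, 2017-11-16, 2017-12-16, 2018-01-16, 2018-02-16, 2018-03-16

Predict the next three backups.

Each date is the 16th; the gaps (30, 31, 30, 31, 31, 28) track the month lengths.
The rule is the 16th of each month.
Next: April 2018 → 2018-04-16.
May 2018: 2018-05-16.
Next: June 2018 → 2018-06-16.

2018-04-16, 2018-05-16, 2018-06-16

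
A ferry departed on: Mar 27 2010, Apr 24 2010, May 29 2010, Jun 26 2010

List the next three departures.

Jul 31 2010, Aug 28 2010, Sep 25 2010

All Saturdays; the gaps (28, 35, 28) vary with month length.
This is the last Saturday of each month.
July 2010 ends with Saturday Jul 31 2010.
Last Saturday of August 2010: Aug 28 2010.
September 2010 ends with Saturday Sep 25 2010.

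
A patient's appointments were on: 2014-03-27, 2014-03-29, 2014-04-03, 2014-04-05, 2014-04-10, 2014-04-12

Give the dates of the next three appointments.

Every event lands on a Thursday or Saturday (gaps cycle 2, 5, 2, 5, 2).
So the schedule is: every Thursday and Saturday.
The following Thursday is 2014-04-17.
The following Saturday is 2014-04-19.
Next Thursday: 2014-04-24.

2014-04-17, 2014-04-19, 2014-04-24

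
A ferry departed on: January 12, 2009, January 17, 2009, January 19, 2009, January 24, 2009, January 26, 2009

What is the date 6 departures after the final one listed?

Gaps: 5, 2, 5, 2 days — not constant, but cyclic with period 2.
The events fall on every Monday and Saturday.
Next Saturday: January 31, 2009.
Next Monday: February 2, 2009.
The following Saturday is February 7, 2009.
Next Monday: February 9, 2009.
Next Saturday: February 14, 2009.
Next Monday: February 16, 2009.

February 16, 2009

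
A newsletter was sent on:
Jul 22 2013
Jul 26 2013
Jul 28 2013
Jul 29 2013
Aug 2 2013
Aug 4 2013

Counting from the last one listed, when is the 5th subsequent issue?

The gap pattern 4, 2, 1, 4, 2 repeats every 3 events.
These are the Mondays, Fridays and Sundays of each week.
The following Monday is Aug 5 2013.
The following Friday is Aug 9 2013.
The following Sunday is Aug 11 2013.
Next Monday: Aug 12 2013.
Next Friday: Aug 16 2013.

Aug 16 2013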